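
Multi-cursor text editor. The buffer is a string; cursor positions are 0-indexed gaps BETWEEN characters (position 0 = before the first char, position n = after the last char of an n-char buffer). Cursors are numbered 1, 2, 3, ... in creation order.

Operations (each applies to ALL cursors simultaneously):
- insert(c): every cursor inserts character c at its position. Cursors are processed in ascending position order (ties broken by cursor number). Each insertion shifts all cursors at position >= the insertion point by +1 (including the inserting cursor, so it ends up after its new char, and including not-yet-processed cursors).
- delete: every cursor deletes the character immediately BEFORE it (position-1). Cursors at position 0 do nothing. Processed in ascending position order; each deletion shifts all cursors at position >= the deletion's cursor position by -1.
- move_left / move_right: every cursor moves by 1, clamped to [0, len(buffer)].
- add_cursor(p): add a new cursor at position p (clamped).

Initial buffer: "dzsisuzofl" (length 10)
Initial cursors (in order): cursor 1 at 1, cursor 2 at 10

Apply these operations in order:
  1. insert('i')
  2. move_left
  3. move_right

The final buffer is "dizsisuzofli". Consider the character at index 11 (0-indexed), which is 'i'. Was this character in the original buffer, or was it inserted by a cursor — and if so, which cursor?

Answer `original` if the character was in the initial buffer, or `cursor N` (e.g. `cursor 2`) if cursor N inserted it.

Answer: cursor 2

Derivation:
After op 1 (insert('i')): buffer="dizsisuzofli" (len 12), cursors c1@2 c2@12, authorship .1.........2
After op 2 (move_left): buffer="dizsisuzofli" (len 12), cursors c1@1 c2@11, authorship .1.........2
After op 3 (move_right): buffer="dizsisuzofli" (len 12), cursors c1@2 c2@12, authorship .1.........2
Authorship (.=original, N=cursor N): . 1 . . . . . . . . . 2
Index 11: author = 2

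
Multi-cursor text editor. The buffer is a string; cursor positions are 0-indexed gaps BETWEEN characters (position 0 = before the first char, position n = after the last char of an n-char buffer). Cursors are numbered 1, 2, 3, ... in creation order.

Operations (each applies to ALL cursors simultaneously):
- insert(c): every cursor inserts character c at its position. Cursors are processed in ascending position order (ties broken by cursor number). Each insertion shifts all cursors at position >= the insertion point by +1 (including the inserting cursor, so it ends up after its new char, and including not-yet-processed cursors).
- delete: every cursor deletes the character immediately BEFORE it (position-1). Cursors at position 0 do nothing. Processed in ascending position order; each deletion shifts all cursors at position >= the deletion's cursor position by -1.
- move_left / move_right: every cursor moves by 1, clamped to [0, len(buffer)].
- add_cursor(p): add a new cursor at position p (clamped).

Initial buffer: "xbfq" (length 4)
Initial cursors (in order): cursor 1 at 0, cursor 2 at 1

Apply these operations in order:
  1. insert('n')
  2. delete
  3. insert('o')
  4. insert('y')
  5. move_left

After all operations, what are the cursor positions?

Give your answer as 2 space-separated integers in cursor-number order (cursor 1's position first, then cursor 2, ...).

Answer: 1 4

Derivation:
After op 1 (insert('n')): buffer="nxnbfq" (len 6), cursors c1@1 c2@3, authorship 1.2...
After op 2 (delete): buffer="xbfq" (len 4), cursors c1@0 c2@1, authorship ....
After op 3 (insert('o')): buffer="oxobfq" (len 6), cursors c1@1 c2@3, authorship 1.2...
After op 4 (insert('y')): buffer="oyxoybfq" (len 8), cursors c1@2 c2@5, authorship 11.22...
After op 5 (move_left): buffer="oyxoybfq" (len 8), cursors c1@1 c2@4, authorship 11.22...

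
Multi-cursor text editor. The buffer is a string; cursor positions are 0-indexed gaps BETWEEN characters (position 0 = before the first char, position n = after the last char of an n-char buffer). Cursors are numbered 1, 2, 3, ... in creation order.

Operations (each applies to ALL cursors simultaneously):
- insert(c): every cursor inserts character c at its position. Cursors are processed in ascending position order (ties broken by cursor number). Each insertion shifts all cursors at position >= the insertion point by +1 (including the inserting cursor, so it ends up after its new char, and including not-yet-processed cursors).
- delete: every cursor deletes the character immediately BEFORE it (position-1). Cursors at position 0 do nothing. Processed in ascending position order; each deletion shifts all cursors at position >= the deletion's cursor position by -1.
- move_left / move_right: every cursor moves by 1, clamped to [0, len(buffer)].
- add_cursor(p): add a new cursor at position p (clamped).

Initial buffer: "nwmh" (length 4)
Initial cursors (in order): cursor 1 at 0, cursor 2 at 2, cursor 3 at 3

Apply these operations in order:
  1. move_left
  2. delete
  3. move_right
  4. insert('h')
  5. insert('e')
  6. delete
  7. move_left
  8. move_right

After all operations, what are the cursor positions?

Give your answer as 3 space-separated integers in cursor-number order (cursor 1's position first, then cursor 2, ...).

After op 1 (move_left): buffer="nwmh" (len 4), cursors c1@0 c2@1 c3@2, authorship ....
After op 2 (delete): buffer="mh" (len 2), cursors c1@0 c2@0 c3@0, authorship ..
After op 3 (move_right): buffer="mh" (len 2), cursors c1@1 c2@1 c3@1, authorship ..
After op 4 (insert('h')): buffer="mhhhh" (len 5), cursors c1@4 c2@4 c3@4, authorship .123.
After op 5 (insert('e')): buffer="mhhheeeh" (len 8), cursors c1@7 c2@7 c3@7, authorship .123123.
After op 6 (delete): buffer="mhhhh" (len 5), cursors c1@4 c2@4 c3@4, authorship .123.
After op 7 (move_left): buffer="mhhhh" (len 5), cursors c1@3 c2@3 c3@3, authorship .123.
After op 8 (move_right): buffer="mhhhh" (len 5), cursors c1@4 c2@4 c3@4, authorship .123.

Answer: 4 4 4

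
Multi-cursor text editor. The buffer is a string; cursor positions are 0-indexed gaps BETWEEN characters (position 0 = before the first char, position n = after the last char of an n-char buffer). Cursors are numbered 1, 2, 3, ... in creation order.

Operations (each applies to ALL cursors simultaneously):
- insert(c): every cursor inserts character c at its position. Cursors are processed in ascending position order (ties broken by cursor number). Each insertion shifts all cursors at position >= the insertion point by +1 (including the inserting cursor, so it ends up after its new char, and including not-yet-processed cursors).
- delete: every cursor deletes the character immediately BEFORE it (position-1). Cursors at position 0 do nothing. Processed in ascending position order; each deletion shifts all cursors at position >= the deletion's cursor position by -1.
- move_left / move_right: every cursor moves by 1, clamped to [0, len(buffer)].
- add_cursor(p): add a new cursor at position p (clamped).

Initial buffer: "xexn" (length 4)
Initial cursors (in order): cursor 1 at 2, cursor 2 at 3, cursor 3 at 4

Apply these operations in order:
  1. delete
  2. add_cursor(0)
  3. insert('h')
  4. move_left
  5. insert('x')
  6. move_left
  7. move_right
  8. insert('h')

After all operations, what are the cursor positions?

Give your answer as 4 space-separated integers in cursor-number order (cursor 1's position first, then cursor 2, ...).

After op 1 (delete): buffer="x" (len 1), cursors c1@1 c2@1 c3@1, authorship .
After op 2 (add_cursor(0)): buffer="x" (len 1), cursors c4@0 c1@1 c2@1 c3@1, authorship .
After op 3 (insert('h')): buffer="hxhhh" (len 5), cursors c4@1 c1@5 c2@5 c3@5, authorship 4.123
After op 4 (move_left): buffer="hxhhh" (len 5), cursors c4@0 c1@4 c2@4 c3@4, authorship 4.123
After op 5 (insert('x')): buffer="xhxhhxxxh" (len 9), cursors c4@1 c1@8 c2@8 c3@8, authorship 44.121233
After op 6 (move_left): buffer="xhxhhxxxh" (len 9), cursors c4@0 c1@7 c2@7 c3@7, authorship 44.121233
After op 7 (move_right): buffer="xhxhhxxxh" (len 9), cursors c4@1 c1@8 c2@8 c3@8, authorship 44.121233
After op 8 (insert('h')): buffer="xhhxhhxxxhhhh" (len 13), cursors c4@2 c1@12 c2@12 c3@12, authorship 444.121231233

Answer: 12 12 12 2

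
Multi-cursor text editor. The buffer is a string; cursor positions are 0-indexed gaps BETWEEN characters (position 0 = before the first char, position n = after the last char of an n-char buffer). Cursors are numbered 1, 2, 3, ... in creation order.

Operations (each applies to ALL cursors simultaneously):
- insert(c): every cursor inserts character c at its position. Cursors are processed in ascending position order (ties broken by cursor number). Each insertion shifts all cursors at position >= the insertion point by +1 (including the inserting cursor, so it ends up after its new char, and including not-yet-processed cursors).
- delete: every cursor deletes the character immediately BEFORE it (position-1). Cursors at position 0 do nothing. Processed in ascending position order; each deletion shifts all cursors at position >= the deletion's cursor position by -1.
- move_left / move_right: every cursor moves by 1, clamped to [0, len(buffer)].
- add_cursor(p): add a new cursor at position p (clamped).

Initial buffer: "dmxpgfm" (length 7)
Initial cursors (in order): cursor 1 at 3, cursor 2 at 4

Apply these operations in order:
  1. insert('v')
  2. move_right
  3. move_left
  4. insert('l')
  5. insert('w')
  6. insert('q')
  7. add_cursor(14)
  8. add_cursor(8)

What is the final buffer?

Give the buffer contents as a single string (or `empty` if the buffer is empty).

Answer: dmxvlwqpvlwqgfm

Derivation:
After op 1 (insert('v')): buffer="dmxvpvgfm" (len 9), cursors c1@4 c2@6, authorship ...1.2...
After op 2 (move_right): buffer="dmxvpvgfm" (len 9), cursors c1@5 c2@7, authorship ...1.2...
After op 3 (move_left): buffer="dmxvpvgfm" (len 9), cursors c1@4 c2@6, authorship ...1.2...
After op 4 (insert('l')): buffer="dmxvlpvlgfm" (len 11), cursors c1@5 c2@8, authorship ...11.22...
After op 5 (insert('w')): buffer="dmxvlwpvlwgfm" (len 13), cursors c1@6 c2@10, authorship ...111.222...
After op 6 (insert('q')): buffer="dmxvlwqpvlwqgfm" (len 15), cursors c1@7 c2@12, authorship ...1111.2222...
After op 7 (add_cursor(14)): buffer="dmxvlwqpvlwqgfm" (len 15), cursors c1@7 c2@12 c3@14, authorship ...1111.2222...
After op 8 (add_cursor(8)): buffer="dmxvlwqpvlwqgfm" (len 15), cursors c1@7 c4@8 c2@12 c3@14, authorship ...1111.2222...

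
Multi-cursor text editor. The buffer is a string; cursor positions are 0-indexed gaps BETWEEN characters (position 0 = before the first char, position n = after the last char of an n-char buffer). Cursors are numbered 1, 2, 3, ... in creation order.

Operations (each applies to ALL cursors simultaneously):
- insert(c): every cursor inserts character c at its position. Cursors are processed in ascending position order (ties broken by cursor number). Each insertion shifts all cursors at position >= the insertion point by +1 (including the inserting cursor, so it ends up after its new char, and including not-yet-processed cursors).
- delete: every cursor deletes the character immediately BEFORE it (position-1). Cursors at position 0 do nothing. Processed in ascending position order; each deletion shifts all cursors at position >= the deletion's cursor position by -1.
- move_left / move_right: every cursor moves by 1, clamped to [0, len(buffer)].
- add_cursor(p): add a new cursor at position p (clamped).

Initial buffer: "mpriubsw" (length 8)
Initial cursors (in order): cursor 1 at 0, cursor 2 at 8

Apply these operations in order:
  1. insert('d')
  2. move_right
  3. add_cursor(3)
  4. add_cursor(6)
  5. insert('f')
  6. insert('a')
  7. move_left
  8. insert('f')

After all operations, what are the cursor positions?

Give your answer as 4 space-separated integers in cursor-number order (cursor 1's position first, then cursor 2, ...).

Answer: 4 21 8 14

Derivation:
After op 1 (insert('d')): buffer="dmpriubswd" (len 10), cursors c1@1 c2@10, authorship 1........2
After op 2 (move_right): buffer="dmpriubswd" (len 10), cursors c1@2 c2@10, authorship 1........2
After op 3 (add_cursor(3)): buffer="dmpriubswd" (len 10), cursors c1@2 c3@3 c2@10, authorship 1........2
After op 4 (add_cursor(6)): buffer="dmpriubswd" (len 10), cursors c1@2 c3@3 c4@6 c2@10, authorship 1........2
After op 5 (insert('f')): buffer="dmfpfriufbswdf" (len 14), cursors c1@3 c3@5 c4@9 c2@14, authorship 1.1.3...4...22
After op 6 (insert('a')): buffer="dmfapfariufabswdfa" (len 18), cursors c1@4 c3@7 c4@12 c2@18, authorship 1.11.33...44...222
After op 7 (move_left): buffer="dmfapfariufabswdfa" (len 18), cursors c1@3 c3@6 c4@11 c2@17, authorship 1.11.33...44...222
After op 8 (insert('f')): buffer="dmffapffariuffabswdffa" (len 22), cursors c1@4 c3@8 c4@14 c2@21, authorship 1.111.333...444...2222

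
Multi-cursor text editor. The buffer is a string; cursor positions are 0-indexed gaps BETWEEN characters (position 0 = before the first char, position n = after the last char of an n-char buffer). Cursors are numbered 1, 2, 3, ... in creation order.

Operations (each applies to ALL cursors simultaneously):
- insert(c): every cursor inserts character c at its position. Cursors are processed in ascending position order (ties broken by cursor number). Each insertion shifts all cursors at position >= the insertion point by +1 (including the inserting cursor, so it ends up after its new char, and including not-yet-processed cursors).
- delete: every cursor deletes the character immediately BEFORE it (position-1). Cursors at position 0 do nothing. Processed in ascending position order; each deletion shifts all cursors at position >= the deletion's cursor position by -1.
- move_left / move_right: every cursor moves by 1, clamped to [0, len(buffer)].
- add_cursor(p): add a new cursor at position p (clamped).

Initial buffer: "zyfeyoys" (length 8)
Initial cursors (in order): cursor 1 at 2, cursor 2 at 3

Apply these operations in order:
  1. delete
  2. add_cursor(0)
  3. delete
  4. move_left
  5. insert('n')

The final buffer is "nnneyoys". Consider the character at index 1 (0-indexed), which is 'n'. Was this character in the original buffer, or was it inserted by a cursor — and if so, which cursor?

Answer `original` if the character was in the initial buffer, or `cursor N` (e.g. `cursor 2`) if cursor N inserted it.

Answer: cursor 2

Derivation:
After op 1 (delete): buffer="zeyoys" (len 6), cursors c1@1 c2@1, authorship ......
After op 2 (add_cursor(0)): buffer="zeyoys" (len 6), cursors c3@0 c1@1 c2@1, authorship ......
After op 3 (delete): buffer="eyoys" (len 5), cursors c1@0 c2@0 c3@0, authorship .....
After op 4 (move_left): buffer="eyoys" (len 5), cursors c1@0 c2@0 c3@0, authorship .....
After op 5 (insert('n')): buffer="nnneyoys" (len 8), cursors c1@3 c2@3 c3@3, authorship 123.....
Authorship (.=original, N=cursor N): 1 2 3 . . . . .
Index 1: author = 2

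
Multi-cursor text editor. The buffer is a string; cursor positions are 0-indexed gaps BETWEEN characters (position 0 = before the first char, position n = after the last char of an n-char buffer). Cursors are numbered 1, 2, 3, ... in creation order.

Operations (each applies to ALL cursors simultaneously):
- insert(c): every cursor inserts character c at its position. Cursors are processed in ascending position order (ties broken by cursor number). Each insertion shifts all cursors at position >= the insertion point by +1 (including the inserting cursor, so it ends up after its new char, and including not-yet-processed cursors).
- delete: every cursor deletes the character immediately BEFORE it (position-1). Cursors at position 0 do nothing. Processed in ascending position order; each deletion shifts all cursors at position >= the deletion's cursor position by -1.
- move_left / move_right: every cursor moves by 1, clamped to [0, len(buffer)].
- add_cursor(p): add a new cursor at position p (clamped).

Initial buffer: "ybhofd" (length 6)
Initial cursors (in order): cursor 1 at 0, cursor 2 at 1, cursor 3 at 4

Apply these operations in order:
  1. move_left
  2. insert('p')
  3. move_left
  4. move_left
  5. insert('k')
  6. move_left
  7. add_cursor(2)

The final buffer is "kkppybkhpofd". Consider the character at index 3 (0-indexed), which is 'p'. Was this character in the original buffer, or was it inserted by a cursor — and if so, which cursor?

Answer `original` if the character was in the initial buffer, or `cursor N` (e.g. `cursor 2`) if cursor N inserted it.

Answer: cursor 2

Derivation:
After op 1 (move_left): buffer="ybhofd" (len 6), cursors c1@0 c2@0 c3@3, authorship ......
After op 2 (insert('p')): buffer="ppybhpofd" (len 9), cursors c1@2 c2@2 c3@6, authorship 12...3...
After op 3 (move_left): buffer="ppybhpofd" (len 9), cursors c1@1 c2@1 c3@5, authorship 12...3...
After op 4 (move_left): buffer="ppybhpofd" (len 9), cursors c1@0 c2@0 c3@4, authorship 12...3...
After op 5 (insert('k')): buffer="kkppybkhpofd" (len 12), cursors c1@2 c2@2 c3@7, authorship 1212..3.3...
After op 6 (move_left): buffer="kkppybkhpofd" (len 12), cursors c1@1 c2@1 c3@6, authorship 1212..3.3...
After op 7 (add_cursor(2)): buffer="kkppybkhpofd" (len 12), cursors c1@1 c2@1 c4@2 c3@6, authorship 1212..3.3...
Authorship (.=original, N=cursor N): 1 2 1 2 . . 3 . 3 . . .
Index 3: author = 2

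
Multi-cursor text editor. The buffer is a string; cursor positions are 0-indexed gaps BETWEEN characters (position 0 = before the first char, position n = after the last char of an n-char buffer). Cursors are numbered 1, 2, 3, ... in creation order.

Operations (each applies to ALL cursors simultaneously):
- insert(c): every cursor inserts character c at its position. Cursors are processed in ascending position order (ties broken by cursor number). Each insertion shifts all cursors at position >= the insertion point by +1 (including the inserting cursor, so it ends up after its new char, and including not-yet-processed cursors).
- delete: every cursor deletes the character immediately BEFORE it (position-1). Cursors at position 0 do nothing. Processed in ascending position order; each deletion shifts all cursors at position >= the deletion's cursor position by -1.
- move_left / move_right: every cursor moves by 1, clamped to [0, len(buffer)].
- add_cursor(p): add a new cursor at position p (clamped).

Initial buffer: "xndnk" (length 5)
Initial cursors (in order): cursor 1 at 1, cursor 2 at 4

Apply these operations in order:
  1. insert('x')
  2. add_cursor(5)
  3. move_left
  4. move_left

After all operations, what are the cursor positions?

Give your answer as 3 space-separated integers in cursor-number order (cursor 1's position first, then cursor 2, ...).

After op 1 (insert('x')): buffer="xxndnxk" (len 7), cursors c1@2 c2@6, authorship .1...2.
After op 2 (add_cursor(5)): buffer="xxndnxk" (len 7), cursors c1@2 c3@5 c2@6, authorship .1...2.
After op 3 (move_left): buffer="xxndnxk" (len 7), cursors c1@1 c3@4 c2@5, authorship .1...2.
After op 4 (move_left): buffer="xxndnxk" (len 7), cursors c1@0 c3@3 c2@4, authorship .1...2.

Answer: 0 4 3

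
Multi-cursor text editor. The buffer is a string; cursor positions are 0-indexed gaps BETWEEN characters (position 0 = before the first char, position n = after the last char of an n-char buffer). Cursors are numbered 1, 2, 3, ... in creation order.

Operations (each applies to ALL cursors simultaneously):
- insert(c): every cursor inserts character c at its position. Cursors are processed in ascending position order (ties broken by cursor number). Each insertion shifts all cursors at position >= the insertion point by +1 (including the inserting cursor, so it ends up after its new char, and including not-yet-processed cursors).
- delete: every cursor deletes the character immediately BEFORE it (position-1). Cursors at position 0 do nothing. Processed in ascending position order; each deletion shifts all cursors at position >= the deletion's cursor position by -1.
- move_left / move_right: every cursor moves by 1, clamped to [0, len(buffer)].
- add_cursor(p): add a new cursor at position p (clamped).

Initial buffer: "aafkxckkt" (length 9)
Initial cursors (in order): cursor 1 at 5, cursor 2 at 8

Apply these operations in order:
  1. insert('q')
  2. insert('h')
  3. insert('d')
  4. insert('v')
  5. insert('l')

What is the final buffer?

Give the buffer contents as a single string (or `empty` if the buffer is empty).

Answer: aafkxqhdvlckkqhdvlt

Derivation:
After op 1 (insert('q')): buffer="aafkxqckkqt" (len 11), cursors c1@6 c2@10, authorship .....1...2.
After op 2 (insert('h')): buffer="aafkxqhckkqht" (len 13), cursors c1@7 c2@12, authorship .....11...22.
After op 3 (insert('d')): buffer="aafkxqhdckkqhdt" (len 15), cursors c1@8 c2@14, authorship .....111...222.
After op 4 (insert('v')): buffer="aafkxqhdvckkqhdvt" (len 17), cursors c1@9 c2@16, authorship .....1111...2222.
After op 5 (insert('l')): buffer="aafkxqhdvlckkqhdvlt" (len 19), cursors c1@10 c2@18, authorship .....11111...22222.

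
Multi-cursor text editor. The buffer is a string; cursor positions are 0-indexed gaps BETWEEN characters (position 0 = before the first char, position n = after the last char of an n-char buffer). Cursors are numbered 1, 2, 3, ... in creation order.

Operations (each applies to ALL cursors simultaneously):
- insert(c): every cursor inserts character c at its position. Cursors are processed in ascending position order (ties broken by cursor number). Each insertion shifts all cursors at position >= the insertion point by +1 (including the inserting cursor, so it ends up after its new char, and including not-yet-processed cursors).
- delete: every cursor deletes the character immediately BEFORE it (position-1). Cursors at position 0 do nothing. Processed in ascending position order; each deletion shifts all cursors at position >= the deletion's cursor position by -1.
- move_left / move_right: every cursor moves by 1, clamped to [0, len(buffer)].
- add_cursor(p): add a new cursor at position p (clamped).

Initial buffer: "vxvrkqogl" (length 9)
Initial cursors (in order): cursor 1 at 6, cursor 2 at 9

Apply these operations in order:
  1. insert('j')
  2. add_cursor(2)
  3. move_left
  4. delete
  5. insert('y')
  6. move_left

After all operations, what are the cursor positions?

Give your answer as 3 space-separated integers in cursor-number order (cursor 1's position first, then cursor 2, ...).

After op 1 (insert('j')): buffer="vxvrkqjoglj" (len 11), cursors c1@7 c2@11, authorship ......1...2
After op 2 (add_cursor(2)): buffer="vxvrkqjoglj" (len 11), cursors c3@2 c1@7 c2@11, authorship ......1...2
After op 3 (move_left): buffer="vxvrkqjoglj" (len 11), cursors c3@1 c1@6 c2@10, authorship ......1...2
After op 4 (delete): buffer="xvrkjogj" (len 8), cursors c3@0 c1@4 c2@7, authorship ....1..2
After op 5 (insert('y')): buffer="yxvrkyjogyj" (len 11), cursors c3@1 c1@6 c2@10, authorship 3....11..22
After op 6 (move_left): buffer="yxvrkyjogyj" (len 11), cursors c3@0 c1@5 c2@9, authorship 3....11..22

Answer: 5 9 0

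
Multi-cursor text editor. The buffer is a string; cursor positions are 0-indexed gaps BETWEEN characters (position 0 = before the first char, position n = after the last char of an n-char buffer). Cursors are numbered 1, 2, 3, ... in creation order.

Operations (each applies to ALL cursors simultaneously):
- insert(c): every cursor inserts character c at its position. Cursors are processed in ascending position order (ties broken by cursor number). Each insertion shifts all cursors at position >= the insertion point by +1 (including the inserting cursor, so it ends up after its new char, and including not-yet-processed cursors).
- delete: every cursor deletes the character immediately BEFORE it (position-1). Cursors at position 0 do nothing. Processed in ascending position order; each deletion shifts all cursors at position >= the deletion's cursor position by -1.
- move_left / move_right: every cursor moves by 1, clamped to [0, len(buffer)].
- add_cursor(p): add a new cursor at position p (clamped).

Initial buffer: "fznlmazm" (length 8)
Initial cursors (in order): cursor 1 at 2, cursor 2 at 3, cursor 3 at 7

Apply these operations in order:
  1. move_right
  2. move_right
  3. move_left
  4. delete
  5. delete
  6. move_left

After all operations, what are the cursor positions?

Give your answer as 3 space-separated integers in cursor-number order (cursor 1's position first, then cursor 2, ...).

After op 1 (move_right): buffer="fznlmazm" (len 8), cursors c1@3 c2@4 c3@8, authorship ........
After op 2 (move_right): buffer="fznlmazm" (len 8), cursors c1@4 c2@5 c3@8, authorship ........
After op 3 (move_left): buffer="fznlmazm" (len 8), cursors c1@3 c2@4 c3@7, authorship ........
After op 4 (delete): buffer="fzmam" (len 5), cursors c1@2 c2@2 c3@4, authorship .....
After op 5 (delete): buffer="mm" (len 2), cursors c1@0 c2@0 c3@1, authorship ..
After op 6 (move_left): buffer="mm" (len 2), cursors c1@0 c2@0 c3@0, authorship ..

Answer: 0 0 0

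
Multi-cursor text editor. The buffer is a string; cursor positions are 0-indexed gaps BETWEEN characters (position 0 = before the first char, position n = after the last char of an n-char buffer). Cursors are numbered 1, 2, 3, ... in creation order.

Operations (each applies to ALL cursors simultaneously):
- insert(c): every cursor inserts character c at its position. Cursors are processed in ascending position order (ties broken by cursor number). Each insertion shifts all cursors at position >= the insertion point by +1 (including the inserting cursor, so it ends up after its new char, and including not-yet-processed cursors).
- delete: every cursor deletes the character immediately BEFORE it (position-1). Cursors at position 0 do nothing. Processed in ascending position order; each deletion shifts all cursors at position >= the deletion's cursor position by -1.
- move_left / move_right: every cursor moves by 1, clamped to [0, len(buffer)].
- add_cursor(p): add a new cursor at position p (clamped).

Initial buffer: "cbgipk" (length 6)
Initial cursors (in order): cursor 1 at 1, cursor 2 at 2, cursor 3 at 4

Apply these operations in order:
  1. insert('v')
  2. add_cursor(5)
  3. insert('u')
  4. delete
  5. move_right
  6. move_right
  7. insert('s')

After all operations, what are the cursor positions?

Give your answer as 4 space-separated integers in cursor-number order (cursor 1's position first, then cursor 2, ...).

Answer: 5 8 13 10

Derivation:
After op 1 (insert('v')): buffer="cvbvgivpk" (len 9), cursors c1@2 c2@4 c3@7, authorship .1.2..3..
After op 2 (add_cursor(5)): buffer="cvbvgivpk" (len 9), cursors c1@2 c2@4 c4@5 c3@7, authorship .1.2..3..
After op 3 (insert('u')): buffer="cvubvuguivupk" (len 13), cursors c1@3 c2@6 c4@8 c3@11, authorship .11.22.4.33..
After op 4 (delete): buffer="cvbvgivpk" (len 9), cursors c1@2 c2@4 c4@5 c3@7, authorship .1.2..3..
After op 5 (move_right): buffer="cvbvgivpk" (len 9), cursors c1@3 c2@5 c4@6 c3@8, authorship .1.2..3..
After op 6 (move_right): buffer="cvbvgivpk" (len 9), cursors c1@4 c2@6 c4@7 c3@9, authorship .1.2..3..
After op 7 (insert('s')): buffer="cvbvsgisvspks" (len 13), cursors c1@5 c2@8 c4@10 c3@13, authorship .1.21..234..3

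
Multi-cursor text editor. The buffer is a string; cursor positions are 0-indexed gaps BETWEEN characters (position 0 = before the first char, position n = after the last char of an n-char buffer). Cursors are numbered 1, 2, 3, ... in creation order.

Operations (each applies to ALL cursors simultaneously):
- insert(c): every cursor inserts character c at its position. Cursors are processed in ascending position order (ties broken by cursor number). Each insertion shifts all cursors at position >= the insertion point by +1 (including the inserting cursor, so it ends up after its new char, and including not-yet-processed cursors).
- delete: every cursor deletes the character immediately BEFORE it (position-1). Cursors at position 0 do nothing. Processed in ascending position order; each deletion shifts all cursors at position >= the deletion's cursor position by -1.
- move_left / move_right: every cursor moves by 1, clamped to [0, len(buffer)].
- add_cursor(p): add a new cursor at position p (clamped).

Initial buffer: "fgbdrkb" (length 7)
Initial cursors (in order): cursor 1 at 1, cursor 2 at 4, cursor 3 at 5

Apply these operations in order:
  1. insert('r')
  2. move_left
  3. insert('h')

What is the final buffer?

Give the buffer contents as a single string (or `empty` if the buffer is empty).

After op 1 (insert('r')): buffer="frgbdrrrkb" (len 10), cursors c1@2 c2@6 c3@8, authorship .1...2.3..
After op 2 (move_left): buffer="frgbdrrrkb" (len 10), cursors c1@1 c2@5 c3@7, authorship .1...2.3..
After op 3 (insert('h')): buffer="fhrgbdhrrhrkb" (len 13), cursors c1@2 c2@7 c3@10, authorship .11...22.33..

Answer: fhrgbdhrrhrkb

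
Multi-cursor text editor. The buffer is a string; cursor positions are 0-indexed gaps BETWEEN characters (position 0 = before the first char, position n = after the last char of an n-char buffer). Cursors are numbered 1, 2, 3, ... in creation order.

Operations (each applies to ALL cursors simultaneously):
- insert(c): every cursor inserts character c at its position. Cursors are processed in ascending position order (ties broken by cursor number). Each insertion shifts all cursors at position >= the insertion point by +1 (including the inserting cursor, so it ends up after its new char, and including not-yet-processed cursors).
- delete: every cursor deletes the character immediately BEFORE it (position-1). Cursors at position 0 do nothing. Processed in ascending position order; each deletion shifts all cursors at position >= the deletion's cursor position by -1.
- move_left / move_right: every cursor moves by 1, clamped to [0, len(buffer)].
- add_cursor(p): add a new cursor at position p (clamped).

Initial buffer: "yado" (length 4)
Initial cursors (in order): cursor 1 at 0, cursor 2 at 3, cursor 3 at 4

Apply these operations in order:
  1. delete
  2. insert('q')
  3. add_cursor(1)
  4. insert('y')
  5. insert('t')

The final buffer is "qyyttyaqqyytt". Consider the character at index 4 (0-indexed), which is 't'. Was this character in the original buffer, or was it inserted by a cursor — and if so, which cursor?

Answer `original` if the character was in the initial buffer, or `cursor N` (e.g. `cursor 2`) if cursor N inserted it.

Answer: cursor 4

Derivation:
After op 1 (delete): buffer="ya" (len 2), cursors c1@0 c2@2 c3@2, authorship ..
After op 2 (insert('q')): buffer="qyaqq" (len 5), cursors c1@1 c2@5 c3@5, authorship 1..23
After op 3 (add_cursor(1)): buffer="qyaqq" (len 5), cursors c1@1 c4@1 c2@5 c3@5, authorship 1..23
After op 4 (insert('y')): buffer="qyyyaqqyy" (len 9), cursors c1@3 c4@3 c2@9 c3@9, authorship 114..2323
After op 5 (insert('t')): buffer="qyyttyaqqyytt" (len 13), cursors c1@5 c4@5 c2@13 c3@13, authorship 11414..232323
Authorship (.=original, N=cursor N): 1 1 4 1 4 . . 2 3 2 3 2 3
Index 4: author = 4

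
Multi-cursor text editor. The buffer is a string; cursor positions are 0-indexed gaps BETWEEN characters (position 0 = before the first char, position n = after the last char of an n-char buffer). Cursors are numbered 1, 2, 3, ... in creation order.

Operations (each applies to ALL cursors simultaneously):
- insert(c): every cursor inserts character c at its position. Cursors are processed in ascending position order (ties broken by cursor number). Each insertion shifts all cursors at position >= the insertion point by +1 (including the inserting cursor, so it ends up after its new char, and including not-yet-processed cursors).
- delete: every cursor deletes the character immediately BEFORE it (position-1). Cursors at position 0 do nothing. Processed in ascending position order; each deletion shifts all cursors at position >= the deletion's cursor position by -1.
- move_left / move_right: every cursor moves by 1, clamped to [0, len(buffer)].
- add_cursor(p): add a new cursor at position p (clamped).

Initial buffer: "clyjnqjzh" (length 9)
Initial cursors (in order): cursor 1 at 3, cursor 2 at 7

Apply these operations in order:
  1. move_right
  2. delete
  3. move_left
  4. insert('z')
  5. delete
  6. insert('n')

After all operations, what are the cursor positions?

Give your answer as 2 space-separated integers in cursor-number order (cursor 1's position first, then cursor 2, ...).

Answer: 3 7

Derivation:
After op 1 (move_right): buffer="clyjnqjzh" (len 9), cursors c1@4 c2@8, authorship .........
After op 2 (delete): buffer="clynqjh" (len 7), cursors c1@3 c2@6, authorship .......
After op 3 (move_left): buffer="clynqjh" (len 7), cursors c1@2 c2@5, authorship .......
After op 4 (insert('z')): buffer="clzynqzjh" (len 9), cursors c1@3 c2@7, authorship ..1...2..
After op 5 (delete): buffer="clynqjh" (len 7), cursors c1@2 c2@5, authorship .......
After op 6 (insert('n')): buffer="clnynqnjh" (len 9), cursors c1@3 c2@7, authorship ..1...2..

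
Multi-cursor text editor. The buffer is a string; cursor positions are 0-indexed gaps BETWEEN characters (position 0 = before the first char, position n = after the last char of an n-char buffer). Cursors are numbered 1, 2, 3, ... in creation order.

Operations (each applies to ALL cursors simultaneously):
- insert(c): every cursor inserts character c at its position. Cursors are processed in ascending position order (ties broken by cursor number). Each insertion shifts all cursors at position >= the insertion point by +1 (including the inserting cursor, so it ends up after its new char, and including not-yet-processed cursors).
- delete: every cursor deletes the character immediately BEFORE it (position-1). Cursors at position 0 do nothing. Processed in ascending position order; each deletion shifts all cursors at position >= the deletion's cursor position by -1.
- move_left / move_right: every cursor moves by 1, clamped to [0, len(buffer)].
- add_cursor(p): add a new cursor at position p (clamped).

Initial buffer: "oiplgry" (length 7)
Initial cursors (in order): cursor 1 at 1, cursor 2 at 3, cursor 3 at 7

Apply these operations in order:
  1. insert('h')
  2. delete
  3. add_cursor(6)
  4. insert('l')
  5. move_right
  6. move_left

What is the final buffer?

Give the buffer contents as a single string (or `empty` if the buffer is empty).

Answer: olipllgrlyl

Derivation:
After op 1 (insert('h')): buffer="ohiphlgryh" (len 10), cursors c1@2 c2@5 c3@10, authorship .1..2....3
After op 2 (delete): buffer="oiplgry" (len 7), cursors c1@1 c2@3 c3@7, authorship .......
After op 3 (add_cursor(6)): buffer="oiplgry" (len 7), cursors c1@1 c2@3 c4@6 c3@7, authorship .......
After op 4 (insert('l')): buffer="olipllgrlyl" (len 11), cursors c1@2 c2@5 c4@9 c3@11, authorship .1..2...4.3
After op 5 (move_right): buffer="olipllgrlyl" (len 11), cursors c1@3 c2@6 c4@10 c3@11, authorship .1..2...4.3
After op 6 (move_left): buffer="olipllgrlyl" (len 11), cursors c1@2 c2@5 c4@9 c3@10, authorship .1..2...4.3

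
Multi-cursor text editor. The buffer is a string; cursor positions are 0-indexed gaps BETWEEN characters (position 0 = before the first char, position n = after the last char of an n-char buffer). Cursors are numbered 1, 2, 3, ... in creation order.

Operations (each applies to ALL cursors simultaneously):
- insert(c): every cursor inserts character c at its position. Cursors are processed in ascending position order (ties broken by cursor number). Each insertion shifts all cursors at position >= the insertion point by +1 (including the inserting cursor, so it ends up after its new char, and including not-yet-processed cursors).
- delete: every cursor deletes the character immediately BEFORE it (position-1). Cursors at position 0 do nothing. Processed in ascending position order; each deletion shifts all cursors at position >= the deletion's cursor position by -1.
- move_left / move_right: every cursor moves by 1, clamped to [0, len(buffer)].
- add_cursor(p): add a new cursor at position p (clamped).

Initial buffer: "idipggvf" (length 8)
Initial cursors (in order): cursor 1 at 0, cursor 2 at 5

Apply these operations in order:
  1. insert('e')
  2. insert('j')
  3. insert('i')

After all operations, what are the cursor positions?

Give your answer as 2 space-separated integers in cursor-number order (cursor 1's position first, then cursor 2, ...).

Answer: 3 11

Derivation:
After op 1 (insert('e')): buffer="eidipgegvf" (len 10), cursors c1@1 c2@7, authorship 1.....2...
After op 2 (insert('j')): buffer="ejidipgejgvf" (len 12), cursors c1@2 c2@9, authorship 11.....22...
After op 3 (insert('i')): buffer="ejiidipgejigvf" (len 14), cursors c1@3 c2@11, authorship 111.....222...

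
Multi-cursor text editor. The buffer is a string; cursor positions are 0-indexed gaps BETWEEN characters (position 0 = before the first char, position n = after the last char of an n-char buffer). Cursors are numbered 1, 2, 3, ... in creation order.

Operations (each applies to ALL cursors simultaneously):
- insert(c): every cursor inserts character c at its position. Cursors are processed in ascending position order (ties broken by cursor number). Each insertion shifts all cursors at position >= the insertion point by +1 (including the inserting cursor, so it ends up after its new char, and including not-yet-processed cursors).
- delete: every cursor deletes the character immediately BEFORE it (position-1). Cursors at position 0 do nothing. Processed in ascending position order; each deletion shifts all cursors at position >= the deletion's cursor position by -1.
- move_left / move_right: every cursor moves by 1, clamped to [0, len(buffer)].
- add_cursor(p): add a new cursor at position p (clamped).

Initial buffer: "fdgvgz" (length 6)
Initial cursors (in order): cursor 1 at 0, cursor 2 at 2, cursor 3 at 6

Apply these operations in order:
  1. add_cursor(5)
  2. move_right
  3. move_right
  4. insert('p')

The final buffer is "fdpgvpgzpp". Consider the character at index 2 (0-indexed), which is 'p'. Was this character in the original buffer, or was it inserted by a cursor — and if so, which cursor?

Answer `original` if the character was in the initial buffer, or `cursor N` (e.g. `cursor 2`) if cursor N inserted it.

Answer: cursor 1

Derivation:
After op 1 (add_cursor(5)): buffer="fdgvgz" (len 6), cursors c1@0 c2@2 c4@5 c3@6, authorship ......
After op 2 (move_right): buffer="fdgvgz" (len 6), cursors c1@1 c2@3 c3@6 c4@6, authorship ......
After op 3 (move_right): buffer="fdgvgz" (len 6), cursors c1@2 c2@4 c3@6 c4@6, authorship ......
After op 4 (insert('p')): buffer="fdpgvpgzpp" (len 10), cursors c1@3 c2@6 c3@10 c4@10, authorship ..1..2..34
Authorship (.=original, N=cursor N): . . 1 . . 2 . . 3 4
Index 2: author = 1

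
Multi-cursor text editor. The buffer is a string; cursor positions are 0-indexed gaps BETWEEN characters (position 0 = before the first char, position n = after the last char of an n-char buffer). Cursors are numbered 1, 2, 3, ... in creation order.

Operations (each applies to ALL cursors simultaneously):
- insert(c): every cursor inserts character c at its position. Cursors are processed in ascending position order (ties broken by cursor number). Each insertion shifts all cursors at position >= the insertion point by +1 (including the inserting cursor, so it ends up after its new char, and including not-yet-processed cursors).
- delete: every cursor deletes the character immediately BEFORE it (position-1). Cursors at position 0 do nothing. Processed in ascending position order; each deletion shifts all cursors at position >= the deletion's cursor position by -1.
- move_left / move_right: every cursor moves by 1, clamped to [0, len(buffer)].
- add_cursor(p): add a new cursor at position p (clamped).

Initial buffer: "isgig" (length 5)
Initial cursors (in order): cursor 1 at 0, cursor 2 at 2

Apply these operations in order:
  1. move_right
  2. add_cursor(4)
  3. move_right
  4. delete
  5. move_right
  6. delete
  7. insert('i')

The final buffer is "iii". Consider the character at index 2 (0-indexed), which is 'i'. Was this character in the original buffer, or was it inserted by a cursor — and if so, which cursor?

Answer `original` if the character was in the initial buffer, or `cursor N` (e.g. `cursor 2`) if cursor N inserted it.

Answer: cursor 3

Derivation:
After op 1 (move_right): buffer="isgig" (len 5), cursors c1@1 c2@3, authorship .....
After op 2 (add_cursor(4)): buffer="isgig" (len 5), cursors c1@1 c2@3 c3@4, authorship .....
After op 3 (move_right): buffer="isgig" (len 5), cursors c1@2 c2@4 c3@5, authorship .....
After op 4 (delete): buffer="ig" (len 2), cursors c1@1 c2@2 c3@2, authorship ..
After op 5 (move_right): buffer="ig" (len 2), cursors c1@2 c2@2 c3@2, authorship ..
After op 6 (delete): buffer="" (len 0), cursors c1@0 c2@0 c3@0, authorship 
After op 7 (insert('i')): buffer="iii" (len 3), cursors c1@3 c2@3 c3@3, authorship 123
Authorship (.=original, N=cursor N): 1 2 3
Index 2: author = 3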